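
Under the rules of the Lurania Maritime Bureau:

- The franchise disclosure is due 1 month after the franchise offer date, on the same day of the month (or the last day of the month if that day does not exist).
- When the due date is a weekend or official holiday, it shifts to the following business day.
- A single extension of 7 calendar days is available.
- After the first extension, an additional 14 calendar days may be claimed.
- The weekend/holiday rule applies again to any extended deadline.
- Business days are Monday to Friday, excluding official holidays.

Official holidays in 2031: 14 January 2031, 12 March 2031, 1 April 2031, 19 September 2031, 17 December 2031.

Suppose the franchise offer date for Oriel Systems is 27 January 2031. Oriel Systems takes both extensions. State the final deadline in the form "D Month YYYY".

20 March 2031

1 month from 27 January 2031 is 27 February 2031.
Since 27 February 2031 is a Thursday and not a holiday, the date is unchanged.
Applying the 7-calendar-day extension: 27 February 2031 + 7 days = 6 March 2031.
6 March 2031 falls on a Thursday, which is a business day, so no adjustment is needed.
Applying the 14-calendar-day extension: 6 March 2031 + 14 days = 20 March 2031.
20 March 2031 (Thursday) is already a business day.
So the filing is due 20 March 2031.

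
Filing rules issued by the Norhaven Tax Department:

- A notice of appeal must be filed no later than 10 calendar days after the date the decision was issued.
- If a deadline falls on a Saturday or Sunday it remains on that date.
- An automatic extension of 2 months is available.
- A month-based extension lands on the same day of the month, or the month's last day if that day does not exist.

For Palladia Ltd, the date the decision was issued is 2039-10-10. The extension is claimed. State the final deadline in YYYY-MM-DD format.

10 calendar days after 2039-10-10 is 2039-10-20.
No adjustment is made for weekends or holidays, so 2039-10-20 stands.
Applying the 2 months extension: 2 months after 2039-10-20 is 2039-12-20.
2039-12-20 falls on a Tuesday. The rules make no weekend/holiday allowance, so it remains 2039-12-20.
The final due date is 2039-12-20.

2039-12-20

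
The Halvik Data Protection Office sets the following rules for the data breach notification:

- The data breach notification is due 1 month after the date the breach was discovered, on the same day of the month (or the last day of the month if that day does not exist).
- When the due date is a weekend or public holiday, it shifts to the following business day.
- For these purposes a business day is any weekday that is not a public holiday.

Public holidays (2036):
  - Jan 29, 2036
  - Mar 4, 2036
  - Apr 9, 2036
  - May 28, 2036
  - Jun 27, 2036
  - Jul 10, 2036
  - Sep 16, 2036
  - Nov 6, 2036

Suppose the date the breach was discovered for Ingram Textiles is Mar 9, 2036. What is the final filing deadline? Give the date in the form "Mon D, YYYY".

Moving 1 month forward from Mar 9, 2036 on the corresponding day gives Apr 9, 2036.
Apr 9, 2036 falls on a listed holiday. Rolling to the next business day gives Apr 10, 2036, a Thursday.
Deadline: Apr 10, 2036.

Apr 10, 2036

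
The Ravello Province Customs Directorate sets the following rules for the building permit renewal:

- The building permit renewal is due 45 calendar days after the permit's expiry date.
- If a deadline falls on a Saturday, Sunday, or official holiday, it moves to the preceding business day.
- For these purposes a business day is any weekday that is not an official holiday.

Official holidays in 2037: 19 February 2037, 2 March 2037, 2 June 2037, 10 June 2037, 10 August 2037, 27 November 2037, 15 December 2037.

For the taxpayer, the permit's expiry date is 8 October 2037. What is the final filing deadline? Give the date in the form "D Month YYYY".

Trigger date 8 October 2037 + 45 calendar days = 22 November 2037.
22 November 2037 is a Sunday; the preceding business day is 20 November 2037 (Friday).
So the filing is due 20 November 2037.

20 November 2037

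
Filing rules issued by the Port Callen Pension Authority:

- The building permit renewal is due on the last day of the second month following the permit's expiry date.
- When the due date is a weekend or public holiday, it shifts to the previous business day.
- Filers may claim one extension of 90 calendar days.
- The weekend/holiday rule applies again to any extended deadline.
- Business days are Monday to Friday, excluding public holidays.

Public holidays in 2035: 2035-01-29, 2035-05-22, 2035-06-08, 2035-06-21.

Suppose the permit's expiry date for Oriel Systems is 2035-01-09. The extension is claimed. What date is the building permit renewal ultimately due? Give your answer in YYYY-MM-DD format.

2035-06-28

2 months after 2035-01-09 is March 2035; that month ends on 2035-03-31.
2035-03-31 is a Saturday, so it moves to the preceding business day, 2035-03-30 (Friday).
Add the 90 calendar-day extension to 2035-03-30: 2035-06-28.
2035-06-28 falls on a Thursday, which is a business day, so no adjustment is needed.
The final due date is 2035-06-28.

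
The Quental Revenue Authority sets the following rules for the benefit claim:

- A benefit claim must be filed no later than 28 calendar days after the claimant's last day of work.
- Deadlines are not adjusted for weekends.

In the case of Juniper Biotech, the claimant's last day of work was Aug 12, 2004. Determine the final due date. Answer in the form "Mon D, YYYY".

From Aug 12, 2004, 28 calendar days later is Sep 9, 2004.
No adjustment is made for weekends or holidays, so Sep 9, 2004 stands.
The final due date is Sep 9, 2004.

Sep 9, 2004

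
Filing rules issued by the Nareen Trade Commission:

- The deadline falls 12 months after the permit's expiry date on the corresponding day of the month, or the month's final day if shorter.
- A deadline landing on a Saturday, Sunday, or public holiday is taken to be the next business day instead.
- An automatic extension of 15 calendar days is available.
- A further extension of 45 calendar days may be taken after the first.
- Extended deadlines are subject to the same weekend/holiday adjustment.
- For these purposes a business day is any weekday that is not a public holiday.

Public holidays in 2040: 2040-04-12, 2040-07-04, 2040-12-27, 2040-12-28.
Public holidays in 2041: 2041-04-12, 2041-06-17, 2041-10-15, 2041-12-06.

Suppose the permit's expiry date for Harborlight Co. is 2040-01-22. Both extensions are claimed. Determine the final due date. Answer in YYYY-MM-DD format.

Moving 12 months forward from 2040-01-22 on the corresponding day gives 2041-01-22.
2041-01-22 (Tuesday) is already a business day.
The 15-calendar-day extension moves the deadline from 2041-01-22 to 2041-02-06.
2041-02-06 (Wednesday) is already a business day.
With the 45-day extension, 2041-02-06 becomes 2041-03-23.
2041-03-23 is a Saturday; the next business day is 2041-03-25 (Monday).
Deadline: 2041-03-25.

2041-03-25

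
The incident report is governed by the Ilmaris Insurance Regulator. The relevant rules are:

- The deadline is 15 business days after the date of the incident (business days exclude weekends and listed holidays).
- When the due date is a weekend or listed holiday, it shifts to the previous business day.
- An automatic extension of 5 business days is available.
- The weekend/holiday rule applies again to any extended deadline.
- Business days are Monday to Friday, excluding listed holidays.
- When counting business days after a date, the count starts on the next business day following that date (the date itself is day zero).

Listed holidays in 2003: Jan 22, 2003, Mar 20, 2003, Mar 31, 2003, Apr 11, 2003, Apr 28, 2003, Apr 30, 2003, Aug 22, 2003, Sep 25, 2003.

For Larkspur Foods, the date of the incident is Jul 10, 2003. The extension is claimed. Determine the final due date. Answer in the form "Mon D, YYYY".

Aug 7, 2003

Counting 15 business days after Jul 10, 2003 (skipping weekends and listed holidays) reaches Jul 31, 2003.
Since Jul 31, 2003 is a Thursday and not a holiday, the date is unchanged.
The 5-business-day extension runs from Jul 31, 2003 to Aug 7, 2003.
Since Aug 7, 2003 is a Thursday and not a holiday, the date is unchanged.
So the filing is due Aug 7, 2003.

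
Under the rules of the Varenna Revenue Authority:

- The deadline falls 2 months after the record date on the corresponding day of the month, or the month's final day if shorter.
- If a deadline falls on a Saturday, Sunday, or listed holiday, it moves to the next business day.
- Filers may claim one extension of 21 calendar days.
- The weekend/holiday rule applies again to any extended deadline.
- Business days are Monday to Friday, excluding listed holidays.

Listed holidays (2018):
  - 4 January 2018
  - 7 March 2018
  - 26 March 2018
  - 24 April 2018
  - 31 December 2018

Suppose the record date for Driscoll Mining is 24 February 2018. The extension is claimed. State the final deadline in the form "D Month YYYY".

Moving 2 months forward from 24 February 2018 on the corresponding day gives 24 April 2018.
24 April 2018 falls on a listed holiday. Rolling to the next business day gives 25 April 2018, a Wednesday.
The 21-calendar-day extension moves the deadline from 25 April 2018 to 16 May 2018.
Since 16 May 2018 is a Wednesday and not a holiday, the date is unchanged.
The final due date is 16 May 2018.

16 May 2018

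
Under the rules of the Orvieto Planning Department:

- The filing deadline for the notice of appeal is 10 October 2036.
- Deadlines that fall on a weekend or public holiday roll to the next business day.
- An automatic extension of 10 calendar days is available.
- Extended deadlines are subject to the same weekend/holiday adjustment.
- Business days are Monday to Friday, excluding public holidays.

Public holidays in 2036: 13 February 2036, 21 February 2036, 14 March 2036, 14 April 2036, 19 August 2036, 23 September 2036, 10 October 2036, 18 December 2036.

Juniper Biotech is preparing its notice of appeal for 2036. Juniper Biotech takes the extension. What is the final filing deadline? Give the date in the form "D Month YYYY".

The stated deadline is 10 October 2036.
Because 10 October 2036 is a listed holiday, the deadline becomes 13 October 2036 (Monday).
Add the 10 calendar-day extension to 13 October 2036: 23 October 2036.
Since 23 October 2036 is a Thursday and not a holiday, the date is unchanged.
The final due date is 23 October 2036.

23 October 2036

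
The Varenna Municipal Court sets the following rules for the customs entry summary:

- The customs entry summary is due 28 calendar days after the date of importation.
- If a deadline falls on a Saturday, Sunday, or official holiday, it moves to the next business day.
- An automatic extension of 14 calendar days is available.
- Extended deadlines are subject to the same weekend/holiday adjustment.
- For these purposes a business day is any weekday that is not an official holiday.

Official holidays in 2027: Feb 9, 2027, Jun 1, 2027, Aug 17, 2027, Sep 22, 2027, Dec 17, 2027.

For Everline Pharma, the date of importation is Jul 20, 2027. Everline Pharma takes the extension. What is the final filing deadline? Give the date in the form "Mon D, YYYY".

Sep 1, 2027

28 calendar days after Jul 20, 2027 is Aug 17, 2027.
Aug 17, 2027 is a listed holiday, so it moves to the next business day, Aug 18, 2027 (Wednesday).
Applying the 14-calendar-day extension: Aug 18, 2027 + 14 days = Sep 1, 2027.
Since Sep 1, 2027 is a Wednesday and not a holiday, the date is unchanged.
So the filing is due Sep 1, 2027.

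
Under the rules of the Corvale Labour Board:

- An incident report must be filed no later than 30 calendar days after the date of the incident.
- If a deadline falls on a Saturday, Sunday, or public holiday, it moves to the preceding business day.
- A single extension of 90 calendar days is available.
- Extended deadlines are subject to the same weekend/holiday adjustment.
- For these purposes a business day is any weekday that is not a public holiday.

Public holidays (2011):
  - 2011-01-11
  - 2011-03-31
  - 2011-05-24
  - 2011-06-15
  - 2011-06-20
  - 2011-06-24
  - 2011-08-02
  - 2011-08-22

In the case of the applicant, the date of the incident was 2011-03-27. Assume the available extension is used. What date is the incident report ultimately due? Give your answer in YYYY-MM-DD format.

2011-07-25

From 2011-03-27, 30 calendar days later is 2011-04-26.
Since 2011-04-26 is a Tuesday and not a holiday, the date is unchanged.
With the 90-day extension, 2011-04-26 becomes 2011-07-25.
Since 2011-07-25 is a Monday and not a holiday, the date is unchanged.
Deadline: 2011-07-25.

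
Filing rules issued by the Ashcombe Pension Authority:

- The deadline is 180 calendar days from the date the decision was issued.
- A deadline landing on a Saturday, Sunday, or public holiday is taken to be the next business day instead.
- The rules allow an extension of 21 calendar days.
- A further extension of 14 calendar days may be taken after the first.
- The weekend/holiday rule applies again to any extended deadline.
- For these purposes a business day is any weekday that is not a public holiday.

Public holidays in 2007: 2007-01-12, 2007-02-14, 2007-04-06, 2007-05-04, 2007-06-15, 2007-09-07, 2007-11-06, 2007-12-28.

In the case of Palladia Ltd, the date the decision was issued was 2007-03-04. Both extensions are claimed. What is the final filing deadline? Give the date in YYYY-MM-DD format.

From 2007-03-04, 180 calendar days later is 2007-08-31.
Since 2007-08-31 is a Friday and not a holiday, the date is unchanged.
The 21-calendar-day extension moves the deadline from 2007-08-31 to 2007-09-21.
2007-09-21 is a Friday and not a listed holiday, so it stands.
The 14-calendar-day extension moves the deadline from 2007-09-21 to 2007-10-05.
2007-10-05 falls on a Friday, which is a business day, so no adjustment is needed.
So the filing is due 2007-10-05.

2007-10-05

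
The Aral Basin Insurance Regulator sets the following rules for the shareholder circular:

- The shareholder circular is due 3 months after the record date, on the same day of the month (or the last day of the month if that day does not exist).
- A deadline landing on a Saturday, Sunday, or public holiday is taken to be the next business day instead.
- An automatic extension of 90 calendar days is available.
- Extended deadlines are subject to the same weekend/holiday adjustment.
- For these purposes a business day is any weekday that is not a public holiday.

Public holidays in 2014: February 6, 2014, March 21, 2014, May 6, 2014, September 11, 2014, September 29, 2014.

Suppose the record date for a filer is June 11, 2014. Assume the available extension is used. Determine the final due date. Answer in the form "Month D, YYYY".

December 11, 2014

Moving 3 months forward from June 11, 2014 on the corresponding day gives September 11, 2014.
September 11, 2014 is a listed holiday, so it moves to the next business day, September 12, 2014 (Friday).
The 90-calendar-day extension moves the deadline from September 12, 2014 to December 11, 2014.
Since December 11, 2014 is a Thursday and not a holiday, the date is unchanged.
The final due date is December 11, 2014.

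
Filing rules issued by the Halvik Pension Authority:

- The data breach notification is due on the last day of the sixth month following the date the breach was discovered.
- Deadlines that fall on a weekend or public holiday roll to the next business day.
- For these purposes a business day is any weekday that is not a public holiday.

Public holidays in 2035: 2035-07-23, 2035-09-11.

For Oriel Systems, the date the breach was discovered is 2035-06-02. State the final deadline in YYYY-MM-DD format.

2035-12-31

6 months after 2035-06-02 is December 2035; that month ends on 2035-12-31.
Since 2035-12-31 is a Monday and not a holiday, the date is unchanged.
Final deadline: 2035-12-31.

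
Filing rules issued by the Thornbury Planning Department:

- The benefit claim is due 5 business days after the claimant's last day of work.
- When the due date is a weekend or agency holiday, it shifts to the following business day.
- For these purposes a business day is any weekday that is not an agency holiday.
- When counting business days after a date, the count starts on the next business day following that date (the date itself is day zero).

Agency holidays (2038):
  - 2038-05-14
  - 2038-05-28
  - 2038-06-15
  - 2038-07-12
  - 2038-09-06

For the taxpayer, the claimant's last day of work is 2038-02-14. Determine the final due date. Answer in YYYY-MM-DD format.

2038-02-19

5 business days after 2038-02-14, excluding weekends and holidays, is 2038-02-19.
2038-02-19 is a Friday and not a listed holiday, so it stands.
So the filing is due 2038-02-19.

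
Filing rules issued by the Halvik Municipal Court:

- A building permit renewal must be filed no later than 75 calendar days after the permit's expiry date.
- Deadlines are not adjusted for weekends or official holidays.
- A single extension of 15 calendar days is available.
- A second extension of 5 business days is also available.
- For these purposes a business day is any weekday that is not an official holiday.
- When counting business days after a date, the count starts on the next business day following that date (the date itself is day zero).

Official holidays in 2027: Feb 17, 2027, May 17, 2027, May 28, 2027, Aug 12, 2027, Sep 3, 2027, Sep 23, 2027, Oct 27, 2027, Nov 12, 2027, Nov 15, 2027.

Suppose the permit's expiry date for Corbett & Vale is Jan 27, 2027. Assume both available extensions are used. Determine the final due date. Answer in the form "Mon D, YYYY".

May 4, 2027

75 calendar days after Jan 27, 2027 is Apr 12, 2027.
Apr 12, 2027 is a Monday; no weekend or holiday adjustment applies.
Add the 15 calendar-day extension to Apr 12, 2027: Apr 27, 2027.
No adjustment is made for weekends or holidays, so Apr 27, 2027 stands.
Counting 5 further business days from Apr 27, 2027 reaches May 4, 2027.
May 4, 2027 is a Tuesday; no weekend or holiday adjustment applies.
So the filing is due May 4, 2027.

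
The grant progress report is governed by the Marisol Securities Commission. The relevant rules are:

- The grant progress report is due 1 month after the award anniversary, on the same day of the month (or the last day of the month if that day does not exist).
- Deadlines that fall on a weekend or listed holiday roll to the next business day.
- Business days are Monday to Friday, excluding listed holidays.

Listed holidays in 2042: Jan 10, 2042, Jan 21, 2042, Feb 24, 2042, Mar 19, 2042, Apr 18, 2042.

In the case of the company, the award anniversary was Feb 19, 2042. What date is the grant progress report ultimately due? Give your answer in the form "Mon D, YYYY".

Moving 1 month forward from Feb 19, 2042 on the corresponding day gives Mar 19, 2042.
Mar 19, 2042 is a listed holiday; the next business day is Mar 20, 2042 (Thursday).
Final deadline: Mar 20, 2042.

Mar 20, 2042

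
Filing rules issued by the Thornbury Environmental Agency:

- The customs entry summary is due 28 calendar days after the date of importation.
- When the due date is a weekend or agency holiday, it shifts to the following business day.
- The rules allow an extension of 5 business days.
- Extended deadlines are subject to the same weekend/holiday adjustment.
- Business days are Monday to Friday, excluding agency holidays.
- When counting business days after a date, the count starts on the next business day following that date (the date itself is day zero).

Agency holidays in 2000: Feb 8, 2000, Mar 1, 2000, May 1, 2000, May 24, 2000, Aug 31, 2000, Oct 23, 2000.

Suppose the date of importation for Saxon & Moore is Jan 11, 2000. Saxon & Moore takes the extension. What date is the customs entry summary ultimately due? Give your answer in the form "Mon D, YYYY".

Feb 16, 2000

Trigger date Jan 11, 2000 + 28 calendar days = Feb 8, 2000.
Feb 8, 2000 falls on a listed holiday. Rolling to the next business day gives Feb 9, 2000, a Wednesday.
Counting 5 further business days from Feb 9, 2000 reaches Feb 16, 2000.
Feb 16, 2000 (Wednesday) is already a business day.
The final due date is Feb 16, 2000.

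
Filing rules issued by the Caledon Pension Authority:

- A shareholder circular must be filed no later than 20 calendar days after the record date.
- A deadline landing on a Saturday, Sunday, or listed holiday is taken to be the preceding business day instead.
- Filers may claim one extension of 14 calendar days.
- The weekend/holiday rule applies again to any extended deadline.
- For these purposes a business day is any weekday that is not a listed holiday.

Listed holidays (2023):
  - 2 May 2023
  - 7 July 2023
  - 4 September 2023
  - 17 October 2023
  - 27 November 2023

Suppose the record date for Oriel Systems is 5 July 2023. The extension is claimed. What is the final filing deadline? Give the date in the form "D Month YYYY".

8 August 2023

From 5 July 2023, 20 calendar days later is 25 July 2023.
25 July 2023 falls on a Tuesday, which is a business day, so no adjustment is needed.
The 14-calendar-day extension moves the deadline from 25 July 2023 to 8 August 2023.
Since 8 August 2023 is a Tuesday and not a holiday, the date is unchanged.
So the filing is due 8 August 2023.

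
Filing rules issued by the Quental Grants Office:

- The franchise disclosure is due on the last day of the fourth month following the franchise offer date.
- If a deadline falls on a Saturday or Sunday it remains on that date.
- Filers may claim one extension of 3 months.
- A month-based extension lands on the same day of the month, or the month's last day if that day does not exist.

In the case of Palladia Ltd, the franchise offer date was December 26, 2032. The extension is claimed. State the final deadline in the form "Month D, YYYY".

July 30, 2033

The fourth month after December 26, 2032 is April 2033, whose last day is April 30, 2033.
No adjustment is made for weekends or holidays, so April 30, 2033 stands.
The 3 months extension carries April 30, 2033 to July 30, 2033.
No adjustment is made for weekends or holidays, so July 30, 2033 stands.
Deadline: July 30, 2033.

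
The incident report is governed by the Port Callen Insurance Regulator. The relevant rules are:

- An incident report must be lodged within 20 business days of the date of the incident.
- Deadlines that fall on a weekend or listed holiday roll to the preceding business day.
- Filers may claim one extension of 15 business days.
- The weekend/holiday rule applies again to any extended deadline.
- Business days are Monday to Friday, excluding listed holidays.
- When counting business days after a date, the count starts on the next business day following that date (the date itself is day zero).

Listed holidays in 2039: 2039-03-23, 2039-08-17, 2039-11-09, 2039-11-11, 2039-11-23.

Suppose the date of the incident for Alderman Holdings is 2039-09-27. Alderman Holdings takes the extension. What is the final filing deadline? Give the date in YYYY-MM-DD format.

2039-11-17

Starting the day after 2039-09-27 and counting 20 business days lands on 2039-10-25.
2039-10-25 falls on a Tuesday, which is a business day, so no adjustment is needed.
Counting 15 further business days from 2039-10-25 reaches 2039-11-17.
2039-11-17 is a Thursday and not a listed holiday, so it stands.
Final deadline: 2039-11-17.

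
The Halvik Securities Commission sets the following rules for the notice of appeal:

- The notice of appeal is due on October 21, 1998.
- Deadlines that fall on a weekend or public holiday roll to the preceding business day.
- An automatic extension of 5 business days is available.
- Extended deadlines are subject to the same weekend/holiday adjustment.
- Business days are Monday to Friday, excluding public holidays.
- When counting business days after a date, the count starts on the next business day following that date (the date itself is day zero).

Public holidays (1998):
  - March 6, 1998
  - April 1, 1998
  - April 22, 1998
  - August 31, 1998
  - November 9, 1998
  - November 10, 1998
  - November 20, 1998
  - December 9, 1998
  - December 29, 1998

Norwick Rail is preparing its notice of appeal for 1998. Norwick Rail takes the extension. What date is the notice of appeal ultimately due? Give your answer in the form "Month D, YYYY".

The statutory due date is October 21, 1998.
October 21, 1998 (Wednesday) is already a business day.
Counting 5 further business days from October 21, 1998 reaches October 28, 1998.
October 28, 1998 falls on a Wednesday, which is a business day, so no adjustment is needed.
Deadline: October 28, 1998.

October 28, 1998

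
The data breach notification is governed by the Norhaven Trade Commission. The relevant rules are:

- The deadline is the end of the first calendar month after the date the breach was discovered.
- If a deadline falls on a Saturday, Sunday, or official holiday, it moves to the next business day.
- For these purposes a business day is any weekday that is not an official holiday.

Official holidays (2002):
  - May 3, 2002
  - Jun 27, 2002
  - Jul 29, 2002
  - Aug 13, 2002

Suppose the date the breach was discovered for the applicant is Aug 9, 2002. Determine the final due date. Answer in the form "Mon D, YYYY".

Sep 30, 2002

The first month after Aug 9, 2002 is September 2002, whose last day is Sep 30, 2002.
Sep 30, 2002 (Monday) is already a business day.
The final due date is Sep 30, 2002.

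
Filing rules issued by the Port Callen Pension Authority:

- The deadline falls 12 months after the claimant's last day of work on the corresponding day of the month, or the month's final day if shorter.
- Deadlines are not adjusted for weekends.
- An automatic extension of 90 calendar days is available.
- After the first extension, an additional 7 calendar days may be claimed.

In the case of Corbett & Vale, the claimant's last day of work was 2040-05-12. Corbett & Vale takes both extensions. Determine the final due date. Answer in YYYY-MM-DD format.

12 months after 2040-05-12, on the same day of the month, is 2041-05-12.
2041-05-12 is a Sunday; no weekend or holiday adjustment applies.
Add the 90 calendar-day extension to 2041-05-12: 2041-08-10.
No adjustment is made for weekends or holidays, so 2041-08-10 stands.
Applying the 7-calendar-day extension: 2041-08-10 + 7 days = 2041-08-17.
2041-08-17 falls on a Saturday. The rules make no weekend/holiday allowance, so it remains 2041-08-17.
Deadline: 2041-08-17.

2041-08-17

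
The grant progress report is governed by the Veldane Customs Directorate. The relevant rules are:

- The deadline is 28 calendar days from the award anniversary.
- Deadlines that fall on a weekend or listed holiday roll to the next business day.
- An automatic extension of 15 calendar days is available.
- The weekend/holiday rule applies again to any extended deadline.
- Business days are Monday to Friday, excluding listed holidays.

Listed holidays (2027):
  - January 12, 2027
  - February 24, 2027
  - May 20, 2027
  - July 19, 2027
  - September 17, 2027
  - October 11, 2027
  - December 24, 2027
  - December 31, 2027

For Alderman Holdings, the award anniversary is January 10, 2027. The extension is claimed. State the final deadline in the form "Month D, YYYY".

Trigger date January 10, 2027 + 28 calendar days = February 7, 2027.
February 7, 2027 is a Sunday, so it moves to the next business day, February 8, 2027 (Monday).
With the 15-day extension, February 8, 2027 becomes February 23, 2027.
February 23, 2027 is a Tuesday and not a listed holiday, so it stands.
The final due date is February 23, 2027.

February 23, 2027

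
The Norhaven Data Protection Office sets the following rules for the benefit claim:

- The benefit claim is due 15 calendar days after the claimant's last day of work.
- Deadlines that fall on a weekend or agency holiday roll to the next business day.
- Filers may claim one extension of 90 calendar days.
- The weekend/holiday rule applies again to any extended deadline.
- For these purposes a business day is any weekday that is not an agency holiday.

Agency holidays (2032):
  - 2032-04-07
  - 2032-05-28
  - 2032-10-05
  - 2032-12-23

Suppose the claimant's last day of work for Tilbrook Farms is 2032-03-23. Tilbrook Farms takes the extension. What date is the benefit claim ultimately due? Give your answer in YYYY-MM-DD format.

2032-07-07

15 calendar days after 2032-03-23 is 2032-04-07.
2032-04-07 is a listed holiday, so it moves to the next business day, 2032-04-08 (Thursday).
Applying the 90-calendar-day extension: 2032-04-08 + 90 days = 2032-07-07.
Since 2032-07-07 is a Wednesday and not a holiday, the date is unchanged.
So the filing is due 2032-07-07.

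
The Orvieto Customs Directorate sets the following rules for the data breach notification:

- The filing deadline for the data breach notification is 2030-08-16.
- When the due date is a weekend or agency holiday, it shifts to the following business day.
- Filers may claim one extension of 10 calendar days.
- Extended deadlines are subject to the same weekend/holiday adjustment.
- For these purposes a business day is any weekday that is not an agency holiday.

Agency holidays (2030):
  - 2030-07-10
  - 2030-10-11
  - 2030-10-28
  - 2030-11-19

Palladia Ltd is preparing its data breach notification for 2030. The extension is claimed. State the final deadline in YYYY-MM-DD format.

2030-08-26

The statutory due date is 2030-08-16.
2030-08-16 is a Friday and not a listed holiday, so it stands.
With the 10-day extension, 2030-08-16 becomes 2030-08-26.
2030-08-26 is a Monday and not a listed holiday, so it stands.
So the filing is due 2030-08-26.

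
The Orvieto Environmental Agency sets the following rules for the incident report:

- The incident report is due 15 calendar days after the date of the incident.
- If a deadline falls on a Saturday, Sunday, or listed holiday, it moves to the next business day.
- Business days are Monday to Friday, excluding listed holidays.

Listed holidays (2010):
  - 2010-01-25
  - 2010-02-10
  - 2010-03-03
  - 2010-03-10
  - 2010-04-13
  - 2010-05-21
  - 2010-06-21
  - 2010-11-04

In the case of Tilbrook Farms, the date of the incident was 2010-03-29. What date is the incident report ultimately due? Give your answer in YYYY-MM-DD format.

2010-04-14

From 2010-03-29, 15 calendar days later is 2010-04-13.
2010-04-13 is a listed holiday, so it moves to the next business day, 2010-04-14 (Wednesday).
So the filing is due 2010-04-14.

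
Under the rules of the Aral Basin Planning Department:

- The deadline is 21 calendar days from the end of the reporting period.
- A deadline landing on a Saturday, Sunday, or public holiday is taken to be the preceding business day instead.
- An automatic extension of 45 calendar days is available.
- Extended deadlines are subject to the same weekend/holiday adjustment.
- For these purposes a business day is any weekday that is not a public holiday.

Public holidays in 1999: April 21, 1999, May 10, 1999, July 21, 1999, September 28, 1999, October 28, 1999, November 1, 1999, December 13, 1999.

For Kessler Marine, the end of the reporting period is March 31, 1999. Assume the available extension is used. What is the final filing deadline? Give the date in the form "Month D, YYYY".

June 4, 1999

Adding 21 calendar days to March 31, 1999 gives April 21, 1999.
April 21, 1999 is a listed holiday; the preceding business day is April 20, 1999 (Tuesday).
The 45-calendar-day extension moves the deadline from April 20, 1999 to June 4, 1999.
June 4, 1999 falls on a Friday, which is a business day, so no adjustment is needed.
So the filing is due June 4, 1999.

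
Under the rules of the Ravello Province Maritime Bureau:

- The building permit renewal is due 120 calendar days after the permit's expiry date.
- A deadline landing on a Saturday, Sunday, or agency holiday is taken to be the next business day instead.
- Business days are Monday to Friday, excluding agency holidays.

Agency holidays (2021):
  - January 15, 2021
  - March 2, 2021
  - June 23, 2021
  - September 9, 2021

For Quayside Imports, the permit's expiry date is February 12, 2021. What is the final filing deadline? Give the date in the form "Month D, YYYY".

Trigger date February 12, 2021 + 120 calendar days = June 12, 2021.
June 12, 2021 is a Saturday, so it moves to the next business day, June 14, 2021 (Monday).
So the filing is due June 14, 2021.

June 14, 2021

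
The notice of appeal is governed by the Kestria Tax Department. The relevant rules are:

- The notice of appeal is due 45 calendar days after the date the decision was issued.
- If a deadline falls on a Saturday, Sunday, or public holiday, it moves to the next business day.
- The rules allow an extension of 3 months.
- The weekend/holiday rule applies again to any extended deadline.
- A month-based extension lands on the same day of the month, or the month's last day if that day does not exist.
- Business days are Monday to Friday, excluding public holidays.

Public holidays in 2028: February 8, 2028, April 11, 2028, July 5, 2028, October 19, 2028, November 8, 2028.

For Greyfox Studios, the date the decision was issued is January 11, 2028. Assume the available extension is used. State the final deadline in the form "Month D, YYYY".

May 25, 2028

From January 11, 2028, 45 calendar days later is February 25, 2028.
February 25, 2028 is a Friday and not a listed holiday, so it stands.
The 3 months extension carries February 25, 2028 to May 25, 2028.
May 25, 2028 (Thursday) is already a business day.
The final due date is May 25, 2028.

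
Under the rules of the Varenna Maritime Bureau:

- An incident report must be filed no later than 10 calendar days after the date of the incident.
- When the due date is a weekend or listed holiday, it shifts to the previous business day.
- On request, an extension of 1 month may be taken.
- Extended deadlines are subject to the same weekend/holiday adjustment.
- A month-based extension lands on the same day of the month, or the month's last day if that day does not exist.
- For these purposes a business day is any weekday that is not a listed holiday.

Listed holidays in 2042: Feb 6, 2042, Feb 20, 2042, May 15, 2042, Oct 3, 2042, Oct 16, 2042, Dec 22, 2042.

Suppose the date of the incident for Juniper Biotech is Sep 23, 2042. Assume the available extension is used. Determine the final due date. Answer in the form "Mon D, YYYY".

Oct 31, 2042

10 calendar days after Sep 23, 2042 is Oct 3, 2042.
Because Oct 3, 2042 is a listed holiday, the deadline becomes Oct 2, 2042 (Thursday).
The 1 month extension carries Oct 2, 2042 to Nov 2, 2042.
Because Nov 2, 2042 is a Sunday, the deadline becomes Oct 31, 2042 (Friday).
The final due date is Oct 31, 2042.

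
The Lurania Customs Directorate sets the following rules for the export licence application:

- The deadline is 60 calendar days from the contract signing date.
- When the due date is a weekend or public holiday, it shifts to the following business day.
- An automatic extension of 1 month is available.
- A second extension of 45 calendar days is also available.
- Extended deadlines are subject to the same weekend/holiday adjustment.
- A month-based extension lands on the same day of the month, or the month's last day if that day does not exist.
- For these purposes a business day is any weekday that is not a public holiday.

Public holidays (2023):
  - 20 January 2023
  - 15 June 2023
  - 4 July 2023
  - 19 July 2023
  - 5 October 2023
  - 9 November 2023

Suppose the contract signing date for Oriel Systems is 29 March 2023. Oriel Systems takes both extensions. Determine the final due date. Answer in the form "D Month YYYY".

14 August 2023

60 calendar days after 29 March 2023 is 28 May 2023.
28 May 2023 is a Sunday; the next business day is 29 May 2023 (Monday).
Applying the 1 month extension: 1 month after 29 May 2023 is 29 June 2023.
29 June 2023 falls on a Thursday, which is a business day, so no adjustment is needed.
Add the 45 calendar-day extension to 29 June 2023: 13 August 2023.
Because 13 August 2023 is a Sunday, the deadline becomes 14 August 2023 (Monday).
The final due date is 14 August 2023.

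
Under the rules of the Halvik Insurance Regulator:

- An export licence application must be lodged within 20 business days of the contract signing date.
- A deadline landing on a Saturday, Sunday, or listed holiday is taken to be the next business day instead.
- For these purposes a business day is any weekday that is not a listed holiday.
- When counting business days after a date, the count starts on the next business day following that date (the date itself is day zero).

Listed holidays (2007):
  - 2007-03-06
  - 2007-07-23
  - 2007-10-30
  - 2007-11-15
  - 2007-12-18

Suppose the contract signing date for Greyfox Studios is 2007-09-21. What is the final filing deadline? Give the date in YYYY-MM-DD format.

2007-10-19

20 business days after 2007-09-21, excluding weekends and holidays, is 2007-10-19.
Since 2007-10-19 is a Friday and not a holiday, the date is unchanged.
Deadline: 2007-10-19.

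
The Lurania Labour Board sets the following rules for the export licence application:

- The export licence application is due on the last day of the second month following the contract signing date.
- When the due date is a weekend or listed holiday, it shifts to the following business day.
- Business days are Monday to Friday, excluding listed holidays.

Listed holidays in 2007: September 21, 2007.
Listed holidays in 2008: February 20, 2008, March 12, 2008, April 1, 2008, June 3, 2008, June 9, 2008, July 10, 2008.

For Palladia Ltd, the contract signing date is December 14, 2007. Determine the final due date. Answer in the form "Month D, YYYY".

February 29, 2008

The second month after December 14, 2007 is February 2008, whose last day is February 29, 2008.
Since February 29, 2008 is a Friday and not a holiday, the date is unchanged.
So the filing is due February 29, 2008.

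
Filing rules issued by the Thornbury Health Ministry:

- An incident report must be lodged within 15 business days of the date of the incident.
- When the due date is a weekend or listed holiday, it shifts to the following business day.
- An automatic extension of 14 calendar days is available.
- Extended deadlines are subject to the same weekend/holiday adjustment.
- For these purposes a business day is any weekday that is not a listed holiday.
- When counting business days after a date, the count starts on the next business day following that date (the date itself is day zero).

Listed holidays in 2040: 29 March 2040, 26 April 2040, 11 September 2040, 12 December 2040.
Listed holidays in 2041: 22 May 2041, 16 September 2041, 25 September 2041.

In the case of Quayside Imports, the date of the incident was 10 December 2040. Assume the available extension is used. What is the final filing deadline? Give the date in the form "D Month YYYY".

15 January 2041

Starting the day after 10 December 2040 and counting 15 business days lands on 1 January 2041.
Since 1 January 2041 is a Tuesday and not a holiday, the date is unchanged.
Add the 14 calendar-day extension to 1 January 2041: 15 January 2041.
Since 15 January 2041 is a Tuesday and not a holiday, the date is unchanged.
The final due date is 15 January 2041.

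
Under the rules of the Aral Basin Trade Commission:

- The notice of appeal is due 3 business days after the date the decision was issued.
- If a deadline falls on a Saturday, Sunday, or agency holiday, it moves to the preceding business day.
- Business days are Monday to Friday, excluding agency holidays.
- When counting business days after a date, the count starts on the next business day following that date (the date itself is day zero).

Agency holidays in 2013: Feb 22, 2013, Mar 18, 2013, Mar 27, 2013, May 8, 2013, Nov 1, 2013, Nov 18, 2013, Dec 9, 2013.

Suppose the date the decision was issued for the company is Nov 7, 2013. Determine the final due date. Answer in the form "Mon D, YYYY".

Nov 12, 2013

3 business days after Nov 7, 2013, excluding weekends and holidays, is Nov 12, 2013.
Nov 12, 2013 (Tuesday) is already a business day.
The final due date is Nov 12, 2013.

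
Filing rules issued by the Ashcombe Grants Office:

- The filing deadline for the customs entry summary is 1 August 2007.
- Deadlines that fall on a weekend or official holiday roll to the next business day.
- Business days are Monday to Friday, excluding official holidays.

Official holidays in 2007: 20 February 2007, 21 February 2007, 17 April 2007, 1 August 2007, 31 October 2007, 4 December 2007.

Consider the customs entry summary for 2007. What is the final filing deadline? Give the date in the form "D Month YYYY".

2 August 2007

The stated deadline is 1 August 2007.
Because 1 August 2007 is a listed holiday, the deadline becomes 2 August 2007 (Thursday).
The final due date is 2 August 2007.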